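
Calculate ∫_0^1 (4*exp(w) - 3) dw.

-7 + 4*E

An antiderivative is F(w) = -3*w + 4*exp(w).
Then F(1) - F(0) = (-3 + 4*E) - (4) = -7 + 4*E.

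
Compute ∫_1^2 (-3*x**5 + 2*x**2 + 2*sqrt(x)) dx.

By the power rule, an antiderivative is F(x) = -x**6/2 + 4*x**(3/2)/3 + 2*x**3/3.
Then F(2) - F(1) = (-80/3 + 8*sqrt(2)/3) - (3/2) = -169/6 + 8*sqrt(2)/3.

-169/6 + 8*sqrt(2)/3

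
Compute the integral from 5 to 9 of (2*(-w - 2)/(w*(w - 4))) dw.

-4*log(5) + 2*log(3)

Factor the denominator: w**2 - 4*w = w(w - 4).
Partial fractions: 2*(-w - 2)/(w*(w - 4)) = 1/w - 3/(w - 4).
An antiderivative is F(w) = log(w) - 3*log(w - 4).
Then F(9) - F(5) = (-3*log(5) + 2*log(3)) - (log(5)) = -4*log(5) + 2*log(3).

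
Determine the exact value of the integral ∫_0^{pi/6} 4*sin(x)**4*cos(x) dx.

Let u = sin(x), so du = cos(x) dx. When x = 0, u = 0; when x = pi/6, u = 1/2.
The integral becomes 4·∫ u**4 du from 0 to 1/2, with antiderivative 4*u**5/5.
Back in x: F(x) = 4*sin(x)**5/5.
Then F(pi/6) - F(0) = (1/40) - (0) = 1/40.

1/40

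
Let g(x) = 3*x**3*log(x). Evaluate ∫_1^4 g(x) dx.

Integrate by parts once (u = ln x, dv = 3*x**3 dx).
An antiderivative is F(x) = 3*x**4*(4*log(x) - 1)/16.
Then F(4) - F(1) = (-48 + 384*log(2)) - (-3/16) = -765/16 + 384*log(2).

-765/16 + 384*log(2)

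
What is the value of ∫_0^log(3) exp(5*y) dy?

242/5

Let u = exp(y), so du = exp(y) dy. When y = 0, u = 1; when y = log(3), u = 3.
The integral becomes ∫ u**4 du from 1 to 3, with antiderivative u**5/5.
Back in y: F(y) = exp(5*y)/5.
Then F(log(3)) - F(0) = (243/5) - (1/5) = 242/5.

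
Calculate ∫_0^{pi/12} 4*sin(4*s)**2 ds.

Use the identity sin^2(4*s) = (1 - cos(8*s))/2.
An antiderivative is F(s) = 2*s - sin(8*s)/4.
Then F(pi/12) - F(0) = (-sqrt(3)/8 + pi/6) - (0) = -sqrt(3)/8 + pi/6.

-sqrt(3)/8 + pi/6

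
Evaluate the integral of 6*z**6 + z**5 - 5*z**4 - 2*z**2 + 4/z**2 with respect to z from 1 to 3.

By the power rule, an antiderivative is F(z) = 6*z**7/7 + z**6/6 - z**5 - 2*z**3/3 - 4/z.
Then F(3) - F(1) = (72817/42) - (-65/14) = 36506/21.

36506/21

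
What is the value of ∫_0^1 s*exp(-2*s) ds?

Integrate by parts once (u = s, dv = exp(-2*s) ds).
An antiderivative is F(s) = (-2*s - 1)*exp(-2*s)/4.
Then F(1) - F(0) = (-3*exp(-2)/4) - (-1/4) = (-3 + exp(2))*exp(-2)/4.

(-3 + exp(2))*exp(-2)/4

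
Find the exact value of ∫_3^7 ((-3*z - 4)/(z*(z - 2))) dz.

-5*log(5) - 2*log(3) + 2*log(7)

Factor the denominator: z**2 - 2*z = z(z - 2).
Partial fractions: (-3*z - 4)/(z*(z - 2)) = 2/z - 5/(z - 2).
An antiderivative is F(z) = 2*log(z) - 5*log(z - 2).
Then F(7) - F(3) = (-5*log(5) + 2*log(7)) - (log(9)) = -5*log(5) - 2*log(3) + 2*log(7).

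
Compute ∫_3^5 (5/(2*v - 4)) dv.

5*log(3)/2

An antiderivative is F(v) = 5*log(2*v - 4)/2.
Then F(5) - F(3) = (5*log(6)/2) - (5*log(2)/2) = 5*log(3)/2.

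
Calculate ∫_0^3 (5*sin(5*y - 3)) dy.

Let u = 5*y - 3, so du = 5 dy. When y = 0, u = -3; when y = 3, u = 12.
The integral becomes ∫ sin(u) du from -3 to 12, with antiderivative -cos(u).
Back in y: F(y) = -cos(5*y - 3).
Then F(3) - F(0) = (-cos(12)) - (-cos(3)) = cos(3) - cos(12).

cos(3) - cos(12)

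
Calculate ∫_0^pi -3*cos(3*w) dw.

0

An antiderivative is F(w) = -sin(3*w).
Then F(pi) - F(0) = (0) - (0) = 0.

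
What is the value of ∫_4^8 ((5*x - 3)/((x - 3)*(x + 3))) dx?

-3*log(7) + 2*log(5) + 3*log(11)

Factor the denominator: x**2 - 9 = (x + 3)(x - 3).
Partial fractions: (5*x - 3)/((x - 3)*(x + 3)) = 3/(x + 3) + 2/(x - 3).
An antiderivative is F(x) = 2*log(x - 3) + 3*log(x + 3).
Then F(8) - F(4) = (2*log(5) + 3*log(11)) - (3*log(7)) = -3*log(7) + 2*log(5) + 3*log(11).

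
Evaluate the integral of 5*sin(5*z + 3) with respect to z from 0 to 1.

cos(3) - cos(8)

Let u = 5*z + 3, so du = 5 dz. When z = 0, u = 3; when z = 1, u = 8.
The integral becomes ∫ sin(u) du from 3 to 8, with antiderivative -cos(u).
Back in z: F(z) = -cos(5*z + 3).
Then F(1) - F(0) = (-cos(8)) - (-cos(3)) = cos(3) - cos(8).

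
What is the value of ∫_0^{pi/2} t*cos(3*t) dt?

-pi/6 - 1/9

Integrate by parts once (u = t, dv = cos(3*t) dt).
An antiderivative is F(t) = t*sin(3*t)/3 + cos(3*t)/9.
Then F(pi/2) - F(0) = (-pi/6) - (1/9) = -pi/6 - 1/9.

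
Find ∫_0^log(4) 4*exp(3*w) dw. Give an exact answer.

Let u = exp(w), so du = exp(w) dw. When w = 0, u = 1; when w = log(4), u = 4.
The integral becomes 4·∫ u**2 du from 1 to 4, with antiderivative 4*u**3/3.
Back in w: F(w) = 4*exp(3*w)/3.
Then F(log(4)) - F(0) = (256/3) - (4/3) = 84.

84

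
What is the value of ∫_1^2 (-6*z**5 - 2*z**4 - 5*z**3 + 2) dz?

By the power rule, an antiderivative is F(z) = -z**6 - 2*z**5/5 - 5*z**4/4 + 2*z.
Then F(2) - F(1) = (-464/5) - (-13/20) = -1843/20.

-1843/20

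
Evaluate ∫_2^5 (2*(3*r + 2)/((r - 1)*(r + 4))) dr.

Factor the denominator: r**2 + 3*r - 4 = (r + 4)(r - 1).
Partial fractions: 2*(3*r + 2)/((r - 1)*(r + 4)) = 4/(r + 4) + 2/(r - 1).
An antiderivative is F(r) = 2*log(r - 1) + 4*log(r + 4).
Then F(5) - F(2) = (4*log(2) + 8*log(3)) - (4*log(2) + 4*log(3)) = log(81).

log(81)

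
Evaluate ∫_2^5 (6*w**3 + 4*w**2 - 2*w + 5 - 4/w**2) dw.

By the power rule, an antiderivative is F(w) = 3*w**4/2 + 4*w**3/3 - w**2 + 5*w + 4/w.
Then F(5) - F(2) = (33149/30) - (128/3) = 10623/10.

10623/10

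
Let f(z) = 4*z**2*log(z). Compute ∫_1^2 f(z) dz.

-28/9 + 32*log(2)/3

Integrate by parts once (u = ln z, dv = 4*z**2 dz).
An antiderivative is F(z) = 4*z**3*(3*log(z) - 1)/9.
Then F(2) - F(1) = (-32/9 + 32*log(2)/3) - (-4/9) = -28/9 + 32*log(2)/3.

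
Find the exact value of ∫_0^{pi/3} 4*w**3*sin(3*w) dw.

Integrate by parts 3 times (u = w^3, dv = 4*sin(3*w) dw).
An antiderivative is F(w) = -4*w**3*cos(3*w)/3 + 4*w**2*sin(3*w)/3 + 8*w*cos(3*w)/9 - 8*sin(3*w)/27.
Then F(pi/3) - F(0) = (4*pi*(-6 + pi**2)/81) - (0) = 4*pi*(-6 + pi**2)/81.

4*pi*(-6 + pi**2)/81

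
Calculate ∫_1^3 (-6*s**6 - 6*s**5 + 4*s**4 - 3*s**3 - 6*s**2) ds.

-88204/35

By the power rule, an antiderivative is F(s) = -6*s**7/7 - s**6 + 4*s**5/5 - 3*s**4/4 - 2*s**3.
Then F(3) - F(1) = (-353349/140) - (-533/140) = -88204/35.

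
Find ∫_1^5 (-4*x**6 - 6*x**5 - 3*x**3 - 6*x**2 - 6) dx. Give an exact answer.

By the power rule, an antiderivative is F(x) = -4*x**7/7 - x**6 - 3*x**4/4 - 2*x**3 - 6*x.
Then F(5) - F(1) = (-1708465/28) - (-289/28) = -427044/7.

-427044/7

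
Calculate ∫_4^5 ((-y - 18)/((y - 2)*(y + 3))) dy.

Factor the denominator: y**2 + y - 6 = (y + 3)(y - 2).
Partial fractions: (-y - 18)/((y - 2)*(y + 3)) = 3/(y + 3) - 4/(y - 2).
An antiderivative is F(y) = -4*log(y - 2) + 3*log(y + 3).
Then F(5) - F(4) = (-4*log(3) + 9*log(2)) - (-4*log(2) + 3*log(7)) = -3*log(7) - 4*log(3) + 13*log(2).

-3*log(7) - 4*log(3) + 13*log(2)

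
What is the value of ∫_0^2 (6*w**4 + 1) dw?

202/5

By the power rule, an antiderivative is F(w) = 6*w**5/5 + w.
Then F(2) - F(0) = (202/5) - (0) = 202/5.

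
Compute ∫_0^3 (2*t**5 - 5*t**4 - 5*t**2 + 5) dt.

By the power rule, an antiderivative is F(t) = t**6/3 - t**5 - 5*t**3/3 + 5*t.
Then F(3) - F(0) = (-30) - (0) = -30.

-30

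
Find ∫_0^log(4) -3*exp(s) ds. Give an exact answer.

-9

An antiderivative is F(s) = -3*exp(s).
Then F(log(4)) - F(0) = (-12) - (-3) = -9.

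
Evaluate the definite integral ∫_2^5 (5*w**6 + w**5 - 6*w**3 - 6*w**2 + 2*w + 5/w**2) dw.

800529/14

By the power rule, an antiderivative is F(w) = 5*w**7/7 + w**6/6 - 3*w**4/2 - 2*w**3 + w**2 - 5/w.
Then F(5) - F(2) = (1202129/21) - (2671/42) = 800529/14.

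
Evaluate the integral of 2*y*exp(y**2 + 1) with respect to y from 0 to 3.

Let u = y**2 + 1, so du = 2*y dy. When y = 0, u = 1; when y = 3, u = 10.
The integral becomes ∫ exp(u) du from 1 to 10, with antiderivative exp(u).
Back in y: F(y) = exp(y**2 + 1).
Then F(3) - F(0) = (exp(10)) - (exp(1)) = -exp(1) + exp(10).

-exp(1) + exp(10)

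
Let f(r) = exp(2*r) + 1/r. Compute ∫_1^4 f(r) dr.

An antiderivative is F(r) = exp(2*r)/2 + log(r).
Then F(4) - F(1) = (log(4) + exp(8)/2) - (exp(2)/2) = -exp(2)/2 + log(4) + exp(8)/2.

-exp(2)/2 + log(4) + exp(8)/2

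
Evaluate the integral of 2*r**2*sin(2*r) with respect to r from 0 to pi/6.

-1/4 - pi**2/72 + sqrt(3)*pi/12

Integrate by parts twice (u = r^2, dv = 2*sin(2*r) dr).
An antiderivative is F(r) = -r**2*cos(2*r) + r*sin(2*r) + cos(2*r)/2.
Then F(pi/6) - F(0) = (-pi**2/72 + 1/4 + sqrt(3)*pi/12) - (1/2) = -1/4 - pi**2/72 + sqrt(3)*pi/12.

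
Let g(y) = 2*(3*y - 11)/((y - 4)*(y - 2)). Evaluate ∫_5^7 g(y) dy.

-4*log(3) + 5*log(5)

Factor the denominator: y**2 - 6*y + 8 = (y - 2)(y - 4).
Partial fractions: 2*(3*y - 11)/((y - 4)*(y - 2)) = 5/(y - 2) + 1/(y - 4).
An antiderivative is F(y) = log(y - 4) + 5*log(y - 2).
Then F(7) - F(5) = (log(3) + 5*log(5)) - (5*log(3)) = -4*log(3) + 5*log(5).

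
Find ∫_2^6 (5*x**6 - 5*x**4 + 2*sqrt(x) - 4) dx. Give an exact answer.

-8*sqrt(2)/3 + 8*sqrt(6) + 1344720/7

By the power rule, an antiderivative is F(x) = 5*x**7/7 - x**5 + 4*x**(3/2)/3 - 4*x.
Then F(6) - F(2) = (8*sqrt(6) + 1345080/7) - (8*sqrt(2)/3 + 360/7) = -8*sqrt(2)/3 + 8*sqrt(6) + 1344720/7.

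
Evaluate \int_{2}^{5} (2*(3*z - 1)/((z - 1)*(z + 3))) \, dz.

Factor the denominator: z**2 + 2*z - 3 = (z + 3)(z - 1).
Partial fractions: 2*(3*z - 1)/((z - 1)*(z + 3)) = 5/(z + 3) + 1/(z - 1).
An antiderivative is F(z) = log(z - 1) + 5*log(z + 3).
Then F(5) - F(2) = (17*log(2)) - (5*log(5)) = -5*log(5) + 17*log(2).

-5*log(5) + 17*log(2)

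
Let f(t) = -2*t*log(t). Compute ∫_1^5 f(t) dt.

Integrate by parts once (u = ln t, dv = -2*t dt).
An antiderivative is F(t) = -t**2*(2*log(t) - 1)/2.
Then F(5) - F(1) = (25/2 - 25*log(5)) - (1/2) = 12 - 25*log(5).

12 - 25*log(5)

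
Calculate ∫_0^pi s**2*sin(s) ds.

Integrate by parts twice (u = s^2, dv = sin(s) ds).
An antiderivative is F(s) = -s**2*cos(s) + 2*s*sin(s) + 2*cos(s).
Then F(pi) - F(0) = (-2 + pi**2) - (2) = -4 + pi**2.

-4 + pi**2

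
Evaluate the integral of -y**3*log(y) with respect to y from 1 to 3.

Integrate by parts once (u = ln y, dv = -y**3 dy).
An antiderivative is F(y) = -y**4*(4*log(y) - 1)/16.
Then F(3) - F(1) = (81/16 - 81*log(3)/4) - (1/16) = 5 - 81*log(3)/4.

5 - 81*log(3)/4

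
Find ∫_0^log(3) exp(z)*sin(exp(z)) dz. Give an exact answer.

cos(1) - cos(3)

Let u = exp(z), so du = exp(z) dz. When z = 0, u = 1; when z = log(3), u = 3.
The integral becomes ∫ sin(u) du from 1 to 3, with antiderivative -cos(u).
Back in z: F(z) = -cos(exp(z)).
Then F(log(3)) - F(0) = (-cos(3)) - (-cos(1)) = cos(1) - cos(3).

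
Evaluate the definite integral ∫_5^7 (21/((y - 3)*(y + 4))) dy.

-3*log(11) + 3*log(2) + 6*log(3)

Factor the denominator: y**2 + y - 12 = (y + 4)(y - 3).
Partial fractions: 21/((y - 3)*(y + 4)) = -3/(y + 4) + 3/(y - 3).
An antiderivative is F(y) = 3*log(y - 3) - 3*log(y + 4).
Then F(7) - F(5) = (-3*log(11) + 6*log(2)) - (-6*log(3) + 3*log(2)) = -3*log(11) + 3*log(2) + 6*log(3).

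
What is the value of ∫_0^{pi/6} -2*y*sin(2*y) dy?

Integrate by parts once (u = y, dv = -2*sin(2*y) dy).
An antiderivative is F(y) = y*cos(2*y) - sin(2*y)/2.
Then F(pi/6) - F(0) = (-sqrt(3)/4 + pi/12) - (0) = -sqrt(3)/4 + pi/12.

-sqrt(3)/4 + pi/12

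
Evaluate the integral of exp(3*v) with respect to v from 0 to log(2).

7/3

Let u = exp(v), so du = exp(v) dv. When v = 0, u = 1; when v = log(2), u = 2.
The integral becomes ∫ u**2 du from 1 to 2, with antiderivative u**3/3.
Back in v: F(v) = exp(3*v)/3.
Then F(log(2)) - F(0) = (8/3) - (1/3) = 7/3.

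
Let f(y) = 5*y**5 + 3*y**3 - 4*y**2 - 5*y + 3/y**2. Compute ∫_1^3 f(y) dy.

By the power rule, an antiderivative is F(y) = 5*y**6/6 + 3*y**4/4 - 4*y**3/3 - 5*y**2/2 - 3/y.
Then F(3) - F(1) = (2435/4) - (-21/4) = 614.

614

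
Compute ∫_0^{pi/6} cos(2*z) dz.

sqrt(3)/4

An antiderivative is F(z) = sin(2*z)/2.
Then F(pi/6) - F(0) = (sqrt(3)/4) - (0) = sqrt(3)/4.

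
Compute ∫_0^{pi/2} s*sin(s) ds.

1

Integrate by parts once (u = s, dv = sin(s) ds).
An antiderivative is F(s) = -s*cos(s) + sin(s).
Then F(pi/2) - F(0) = (1) - (0) = 1.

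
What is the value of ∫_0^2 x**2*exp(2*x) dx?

-1/4 + 5*exp(4)/4

Integrate by parts twice (u = x^2, dv = exp(2*x) dx).
An antiderivative is F(x) = (2*x**2 - 2*x + 1)*exp(2*x)/4.
Then F(2) - F(0) = (5*exp(4)/4) - (1/4) = -1/4 + 5*exp(4)/4.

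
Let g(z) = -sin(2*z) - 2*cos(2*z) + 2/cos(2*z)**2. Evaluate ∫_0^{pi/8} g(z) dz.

An antiderivative is F(z) = -sin(2*z) + cos(2*z)/2 + tan(2*z).
Then F(pi/8) - F(0) = (1 - sqrt(2)/4) - (1/2) = 1/2 - sqrt(2)/4.

1/2 - sqrt(2)/4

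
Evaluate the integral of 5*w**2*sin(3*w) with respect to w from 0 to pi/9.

Integrate by parts twice (u = w^2, dv = 5*sin(3*w) dw).
An antiderivative is F(w) = -5*w**2*cos(3*w)/3 + 10*w*sin(3*w)/9 + 10*cos(3*w)/27.
Then F(pi/9) - F(0) = (-5*pi**2/486 + 5/27 + 5*sqrt(3)*pi/81) - (10/27) = -5/27 - 5*pi**2/486 + 5*sqrt(3)*pi/81.

-5/27 - 5*pi**2/486 + 5*sqrt(3)*pi/81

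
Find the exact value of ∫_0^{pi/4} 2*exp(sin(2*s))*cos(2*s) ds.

-1 + E

Let u = sin(2*s), so du = 2*cos(2*s) ds. When s = 0, u = 0; when s = pi/4, u = 1.
The integral becomes ∫ exp(u) du from 0 to 1, with antiderivative exp(u).
Back in s: F(s) = exp(sin(2*s)).
Then F(pi/4) - F(0) = (E) - (1) = -1 + E.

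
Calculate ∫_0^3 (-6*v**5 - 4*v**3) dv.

-810

By the power rule, an antiderivative is F(v) = -v**6 - v**4.
Then F(3) - F(0) = (-810) - (0) = -810.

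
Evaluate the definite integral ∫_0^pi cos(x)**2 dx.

Use the identity cos^2(x) = (1 + cos(2*x))/2.
An antiderivative is F(x) = x/2 + sin(2*x)/4.
Then F(pi) - F(0) = (pi/2) - (0) = pi/2.

pi/2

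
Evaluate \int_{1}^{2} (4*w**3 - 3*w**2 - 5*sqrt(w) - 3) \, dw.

25/3 - 20*sqrt(2)/3

By the power rule, an antiderivative is F(w) = w**4 - 10*w**(3/2)/3 - w**3 - 3*w.
Then F(2) - F(1) = (2 - 20*sqrt(2)/3) - (-19/3) = 25/3 - 20*sqrt(2)/3.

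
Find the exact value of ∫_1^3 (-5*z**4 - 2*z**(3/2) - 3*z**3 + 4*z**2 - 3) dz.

-4088/15 - 36*sqrt(3)/5

By the power rule, an antiderivative is F(z) = -4*z**(5/2)/5 - z**5 - 3*z**4/4 + 4*z**3/3 - 3*z.
Then F(3) - F(1) = (-1107/4 - 36*sqrt(3)/5) - (-253/60) = -4088/15 - 36*sqrt(3)/5.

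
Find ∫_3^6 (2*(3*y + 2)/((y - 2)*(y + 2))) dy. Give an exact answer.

Factor the denominator: y**2 - 4 = (y + 2)(y - 2).
Partial fractions: 2*(3*y + 2)/((y - 2)*(y + 2)) = 2/(y + 2) + 4/(y - 2).
An antiderivative is F(y) = 4*log(y - 2) + 2*log(y + 2).
Then F(6) - F(3) = (14*log(2)) - (log(25)) = -2*log(5) + 14*log(2).

-2*log(5) + 14*log(2)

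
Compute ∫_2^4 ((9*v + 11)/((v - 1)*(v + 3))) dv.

-4*log(5) + 5*log(3) + 4*log(7)

Factor the denominator: v**2 + 2*v - 3 = (v + 3)(v - 1).
Partial fractions: (9*v + 11)/((v - 1)*(v + 3)) = 4/(v + 3) + 5/(v - 1).
An antiderivative is F(v) = 5*log(v - 1) + 4*log(v + 3).
Then F(4) - F(2) = (5*log(3) + 4*log(7)) - (4*log(5)) = -4*log(5) + 5*log(3) + 4*log(7).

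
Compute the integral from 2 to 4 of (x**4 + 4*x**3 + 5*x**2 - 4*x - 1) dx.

7586/15

By the power rule, an antiderivative is F(x) = x**5/5 + x**4 + 5*x**3/3 - 2*x**2 - x.
Then F(4) - F(2) = (7972/15) - (386/15) = 7586/15.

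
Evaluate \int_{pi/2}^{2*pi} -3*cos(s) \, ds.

3

An antiderivative is F(s) = -3*sin(s).
Then F(2*pi) - F(pi/2) = (0) - (-3) = 3.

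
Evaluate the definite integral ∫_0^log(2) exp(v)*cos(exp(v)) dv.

Let u = exp(v), so du = exp(v) dv. When v = 0, u = 1; when v = log(2), u = 2.
The integral becomes ∫ cos(u) du from 1 to 2, with antiderivative sin(u).
Back in v: F(v) = sin(exp(v)).
Then F(log(2)) - F(0) = (sin(2)) - (sin(1)) = -sin(1) + sin(2).

-sin(1) + sin(2)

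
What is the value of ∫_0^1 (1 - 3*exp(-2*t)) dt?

(3 - exp(2))*exp(-2)/2

An antiderivative is F(t) = t + 3*exp(-2*t)/2.
Then F(1) - F(0) = (3*exp(-2)/2 + 1) - (3/2) = (3 - exp(2))*exp(-2)/2.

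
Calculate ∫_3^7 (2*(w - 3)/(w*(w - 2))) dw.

-3*log(3) - log(5) + 3*log(7)

Factor the denominator: w**2 - 2*w = w(w - 2).
Partial fractions: 2*(w - 3)/(w*(w - 2)) = 3/w - 1/(w - 2).
An antiderivative is F(w) = 3*log(w) - log(w - 2).
Then F(7) - F(3) = (-log(5) + 3*log(7)) - (log(27)) = -3*log(3) - log(5) + 3*log(7).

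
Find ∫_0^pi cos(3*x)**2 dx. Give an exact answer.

pi/2

Use the identity cos^2(3*x) = (1 + cos(6*x))/2.
An antiderivative is F(x) = x/2 + sin(6*x)/12.
Then F(pi) - F(0) = (pi/2) - (0) = pi/2.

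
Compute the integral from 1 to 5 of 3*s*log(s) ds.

-18 + 75*log(5)/2

Integrate by parts once (u = ln s, dv = 3*s ds).
An antiderivative is F(s) = 3*s**2*(2*log(s) - 1)/4.
Then F(5) - F(1) = (-75/4 + 75*log(5)/2) - (-3/4) = -18 + 75*log(5)/2.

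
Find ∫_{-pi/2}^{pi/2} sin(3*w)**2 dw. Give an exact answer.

Use the identity sin^2(3*w) = (1 - cos(6*w))/2.
An antiderivative is F(w) = w/2 - sin(6*w)/12.
Then F(pi/2) - F(-pi/2) = (pi/4) - (-pi/4) = pi/2.

pi/2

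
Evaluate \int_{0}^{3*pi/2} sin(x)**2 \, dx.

3*pi/4

Use the identity sin^2(x) = (1 - cos(2*x))/2.
An antiderivative is F(x) = x/2 - sin(2*x)/4.
Then F(3*pi/2) - F(0) = (3*pi/4) - (0) = 3*pi/4.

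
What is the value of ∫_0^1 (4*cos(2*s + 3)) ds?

2*sin(5) - 2*sin(3)

Let u = 2*s + 3, so du = 2 ds. When s = 0, u = 3; when s = 1, u = 5.
The integral becomes 2·∫ cos(u) du from 3 to 5, with antiderivative 2*sin(u).
Back in s: F(s) = 2*sin(2*s + 3).
Then F(1) - F(0) = (2*sin(5)) - (2*sin(3)) = 2*sin(5) - 2*sin(3).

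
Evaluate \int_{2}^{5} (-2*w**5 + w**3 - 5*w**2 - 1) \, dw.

By the power rule, an antiderivative is F(w) = -w**6/3 + w**4/4 - 5*w**3/3 - w.
Then F(5) - F(2) = (-63185/12) - (-98/3) = -20931/4.

-20931/4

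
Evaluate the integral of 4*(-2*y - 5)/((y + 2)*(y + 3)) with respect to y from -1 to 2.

Factor the denominator: y**2 + 5*y + 6 = (y + 3)(y + 2).
Partial fractions: 4*(-2*y - 5)/((y + 2)*(y + 3)) = -4/(y + 3) - 4/(y + 2).
An antiderivative is F(y) = -4*log(y + 2) - 4*log(y + 3).
Then F(2) - F(-1) = (-4*log(5) - 8*log(2)) - (-log(16)) = -4*log(5) - 4*log(2).

-4*log(5) - 4*log(2)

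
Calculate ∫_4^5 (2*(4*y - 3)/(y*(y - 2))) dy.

Factor the denominator: y**2 - 2*y = y(y - 2).
Partial fractions: 2*(4*y - 3)/(y*(y - 2)) = 3/y + 5/(y - 2).
An antiderivative is F(y) = 3*log(y) + 5*log(y - 2).
Then F(5) - F(4) = (3*log(5) + 5*log(3)) - (11*log(2)) = -11*log(2) + 3*log(5) + 5*log(3).

-11*log(2) + 3*log(5) + 5*log(3)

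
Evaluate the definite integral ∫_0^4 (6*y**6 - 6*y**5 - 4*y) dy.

69408/7

By the power rule, an antiderivative is F(y) = 6*y**7/7 - y**6 - 2*y**2.
Then F(4) - F(0) = (69408/7) - (0) = 69408/7.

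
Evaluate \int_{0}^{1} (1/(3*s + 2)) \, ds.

An antiderivative is F(s) = log(3*s + 2)/3.
Then F(1) - F(0) = (log(5)/3) - (log(2)/3) = -log(2)/3 + log(5)/3.

-log(2)/3 + log(5)/3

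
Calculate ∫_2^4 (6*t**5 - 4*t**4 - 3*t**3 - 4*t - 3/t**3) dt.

485459/160

By the power rule, an antiderivative is F(t) = t**6 - 4*t**5/5 - 3*t**4/4 - 2*t**2 + 3/(2*t**2).
Then F(4) - F(2) = (488463/160) - (751/40) = 485459/160.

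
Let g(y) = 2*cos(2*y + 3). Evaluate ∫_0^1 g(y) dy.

Let u = 2*y + 3, so du = 2 dy. When y = 0, u = 3; when y = 1, u = 5.
The integral becomes ∫ cos(u) du from 3 to 5, with antiderivative sin(u).
Back in y: F(y) = sin(2*y + 3).
Then F(1) - F(0) = (sin(5)) - (sin(3)) = sin(5) - sin(3).

sin(5) - sin(3)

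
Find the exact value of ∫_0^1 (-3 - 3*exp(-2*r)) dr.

-9/2 + 3*exp(-2)/2

An antiderivative is F(r) = -3*r + 3*exp(-2*r)/2.
Then F(1) - F(0) = (-3 + 3*exp(-2)/2) - (3/2) = -9/2 + 3*exp(-2)/2.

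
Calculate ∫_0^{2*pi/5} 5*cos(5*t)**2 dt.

Use the identity cos^2(5*t) = (1 + cos(10*t))/2.
An antiderivative is F(t) = 5*t/2 + sin(10*t)/4.
Then F(2*pi/5) - F(0) = (pi) - (0) = pi.

pi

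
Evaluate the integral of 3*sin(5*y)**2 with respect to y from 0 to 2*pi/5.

3*pi/5

Use the identity sin^2(5*y) = (1 - cos(10*y))/2.
An antiderivative is F(y) = 3*y/2 - 3*sin(10*y)/20.
Then F(2*pi/5) - F(0) = (3*pi/5) - (0) = 3*pi/5.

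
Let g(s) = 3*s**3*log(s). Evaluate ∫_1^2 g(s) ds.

Integrate by parts once (u = ln s, dv = 3*s**3 ds).
An antiderivative is F(s) = 3*s**4*(4*log(s) - 1)/16.
Then F(2) - F(1) = (-3 + 12*log(2)) - (-3/16) = -45/16 + 12*log(2).

-45/16 + 12*log(2)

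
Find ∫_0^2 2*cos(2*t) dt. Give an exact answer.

sin(4)

Let u = 2*t, so du = 2 dt. When t = 0, u = 0; when t = 2, u = 4.
The integral becomes ∫ cos(u) du from 0 to 4, with antiderivative sin(u).
Back in t: F(t) = sin(2*t).
Then F(2) - F(0) = (sin(4)) - (0) = sin(4).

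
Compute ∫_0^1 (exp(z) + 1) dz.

An antiderivative is F(z) = z + exp(z).
Then F(1) - F(0) = (1 + E) - (1) = E.

E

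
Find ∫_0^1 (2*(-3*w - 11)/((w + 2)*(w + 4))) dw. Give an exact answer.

Factor the denominator: w**2 + 6*w + 8 = (w + 4)(w + 2).
Partial fractions: 2*(-3*w - 11)/((w + 2)*(w + 4)) = -1/(w + 4) - 5/(w + 2).
An antiderivative is F(w) = -5*log(w + 2) - log(w + 4).
Then F(1) - F(0) = (-5*log(3) - log(5)) - (-7*log(2)) = -5*log(3) - log(5) + 7*log(2).

-5*log(3) - log(5) + 7*log(2)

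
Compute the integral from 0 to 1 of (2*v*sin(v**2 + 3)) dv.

cos(3) - cos(4)

Let u = v**2 + 3, so du = 2*v dv. When v = 0, u = 3; when v = 1, u = 4.
The integral becomes ∫ sin(u) du from 3 to 4, with antiderivative -cos(u).
Back in v: F(v) = -cos(v**2 + 3).
Then F(1) - F(0) = (-cos(4)) - (-cos(3)) = cos(3) - cos(4).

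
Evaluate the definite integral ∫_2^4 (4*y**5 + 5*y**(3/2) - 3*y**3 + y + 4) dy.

2586 - 8*sqrt(2)

By the power rule, an antiderivative is F(y) = 2*y**6/3 + 2*y**(5/2) - 3*y**4/4 + y**2/2 + 4*y.
Then F(4) - F(2) = (7880/3) - (8*sqrt(2) + 122/3) = 2586 - 8*sqrt(2).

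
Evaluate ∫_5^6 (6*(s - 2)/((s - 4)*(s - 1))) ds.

Factor the denominator: s**2 - 5*s + 4 = (s - 1)(s - 4).
Partial fractions: 6*(s - 2)/((s - 4)*(s - 1)) = 2/(s - 1) + 4/(s - 4).
An antiderivative is F(s) = 4*log(s - 4) + 2*log(s - 1).
Then F(6) - F(5) = (4*log(2) + 2*log(5)) - (log(16)) = log(25).

log(25)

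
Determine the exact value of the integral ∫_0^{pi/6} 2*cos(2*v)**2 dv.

Use the identity cos^2(2*v) = (1 + cos(4*v))/2.
An antiderivative is F(v) = v + sin(4*v)/4.
Then F(pi/6) - F(0) = (sqrt(3)/8 + pi/6) - (0) = sqrt(3)/8 + pi/6.

sqrt(3)/8 + pi/6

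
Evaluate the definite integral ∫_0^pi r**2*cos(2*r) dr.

pi/2

Integrate by parts twice (u = r^2, dv = cos(2*r) dr).
An antiderivative is F(r) = r**2*sin(2*r)/2 + r*cos(2*r)/2 - sin(2*r)/4.
Then F(pi) - F(0) = (pi/2) - (0) = pi/2.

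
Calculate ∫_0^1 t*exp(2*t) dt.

Integrate by parts once (u = t, dv = exp(2*t) dt).
An antiderivative is F(t) = (2*t - 1)*exp(2*t)/4.
Then F(1) - F(0) = (exp(2)/4) - (-1/4) = 1/4 + exp(2)/4.

1/4 + exp(2)/4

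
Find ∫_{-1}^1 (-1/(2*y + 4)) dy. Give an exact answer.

-log(6)/2 + log(2)/2

An antiderivative is F(y) = -log(2*y + 4)/2.
Then F(1) - F(-1) = (-log(6)/2) - (-log(2)/2) = -log(6)/2 + log(2)/2.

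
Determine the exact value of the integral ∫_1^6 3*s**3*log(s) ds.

Integrate by parts once (u = ln s, dv = 3*s**3 ds).
An antiderivative is F(s) = 3*s**4*(4*log(s) - 1)/16.
Then F(6) - F(1) = (-243 + 972*log(2) + 972*log(3)) - (-3/16) = -3885/16 + 972*log(2) + 972*log(3).

-3885/16 + 972*log(2) + 972*log(3)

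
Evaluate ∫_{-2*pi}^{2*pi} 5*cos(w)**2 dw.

10*pi

Use the identity cos^2(w) = (1 + cos(2*w))/2.
An antiderivative is F(w) = 5*w/2 + 5*sin(2*w)/4.
Then F(2*pi) - F(-2*pi) = (5*pi) - (-5*pi) = 10*pi.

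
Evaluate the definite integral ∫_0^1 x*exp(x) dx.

1

Integrate by parts once (u = x, dv = exp(x) dx).
An antiderivative is F(x) = (x - 1)*exp(x).
Then F(1) - F(0) = (0) - (-1) = 1.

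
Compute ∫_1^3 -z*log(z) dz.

2 - 9*log(3)/2

Integrate by parts once (u = ln z, dv = -z dz).
An antiderivative is F(z) = -z**2*(2*log(z) - 1)/4.
Then F(3) - F(1) = (9/4 - 9*log(3)/2) - (1/4) = 2 - 9*log(3)/2.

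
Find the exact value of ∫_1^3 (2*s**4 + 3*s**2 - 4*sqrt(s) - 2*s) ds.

By the power rule, an antiderivative is F(s) = 2*s**5/5 - 8*s**(3/2)/3 + s**3 - s**2.
Then F(3) - F(1) = (576/5 - 8*sqrt(3)) - (-34/15) = 1762/15 - 8*sqrt(3).

1762/15 - 8*sqrt(3)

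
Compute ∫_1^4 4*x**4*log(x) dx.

Integrate by parts once (u = ln x, dv = 4*x**4 dx).
An antiderivative is F(x) = 4*x**5*(5*log(x) - 1)/25.
Then F(4) - F(1) = (-4096/25 + 8192*log(2)/5) - (-4/25) = -4092/25 + 8192*log(2)/5.

-4092/25 + 8192*log(2)/5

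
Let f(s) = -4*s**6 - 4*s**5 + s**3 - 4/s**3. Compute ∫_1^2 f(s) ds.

By the power rule, an antiderivative is F(s) = -4*s**7/7 - 2*s**6/3 + s**4/4 + 2/s**2.
Then F(2) - F(1) = (-4675/42) - (85/84) = -3145/28.

-3145/28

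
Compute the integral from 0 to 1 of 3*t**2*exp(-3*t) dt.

2/9 - 17*exp(-3)/9

Integrate by parts twice (u = t^2, dv = 3*exp(-3*t) dt).
An antiderivative is F(t) = (-9*t**2 - 6*t - 2)*exp(-3*t)/9.
Then F(1) - F(0) = (-17*exp(-3)/9) - (-2/9) = 2/9 - 17*exp(-3)/9.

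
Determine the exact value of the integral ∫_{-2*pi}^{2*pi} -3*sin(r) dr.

An antiderivative is F(r) = 3*cos(r).
Then F(2*pi) - F(-2*pi) = (3) - (3) = 0.

0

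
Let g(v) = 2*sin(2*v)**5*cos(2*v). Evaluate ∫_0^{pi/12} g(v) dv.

Let u = sin(2*v), so du = 2*cos(2*v) dv. When v = 0, u = 0; when v = pi/12, u = 1/2.
The integral becomes ∫ u**5 du from 0 to 1/2, with antiderivative u**6/6.
Back in v: F(v) = sin(2*v)**6/6.
Then F(pi/12) - F(0) = (1/384) - (0) = 1/384.

1/384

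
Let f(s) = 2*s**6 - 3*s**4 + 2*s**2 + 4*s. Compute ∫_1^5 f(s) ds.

By the power rule, an antiderivative is F(s) = 2*s**7/7 - 3*s**5/5 + 2*s**3/3 + 2*s**2.
Then F(5) - F(1) = (432175/21) - (247/105) = 2160628/105.

2160628/105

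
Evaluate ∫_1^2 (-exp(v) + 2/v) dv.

-exp(2) + log(4) + exp(1)

An antiderivative is F(v) = -exp(v) + 2*log(v).
Then F(2) - F(1) = (-exp(2) + log(4)) - (-exp(1)) = -exp(2) + log(4) + exp(1).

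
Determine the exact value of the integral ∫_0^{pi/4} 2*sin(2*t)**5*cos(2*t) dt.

1/6

Let u = sin(2*t), so du = 2*cos(2*t) dt. When t = 0, u = 0; when t = pi/4, u = 1.
The integral becomes ∫ u**5 du from 0 to 1, with antiderivative u**6/6.
Back in t: F(t) = sin(2*t)**6/6.
Then F(pi/4) - F(0) = (1/6) - (0) = 1/6.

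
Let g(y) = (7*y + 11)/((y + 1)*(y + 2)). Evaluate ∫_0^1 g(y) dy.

log(54)

Factor the denominator: y**2 + 3*y + 2 = (y + 2)(y + 1).
Partial fractions: (7*y + 11)/((y + 1)*(y + 2)) = 3/(y + 2) + 4/(y + 1).
An antiderivative is F(y) = 4*log(y + 1) + 3*log(y + 2).
Then F(1) - F(0) = (4*log(2) + 3*log(3)) - (log(8)) = log(54).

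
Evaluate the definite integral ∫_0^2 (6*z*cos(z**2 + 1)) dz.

3*sin(5) - 3*sin(1)

Let u = z**2 + 1, so du = 2*z dz. When z = 0, u = 1; when z = 2, u = 5.
The integral becomes 3·∫ cos(u) du from 1 to 5, with antiderivative 3*sin(u).
Back in z: F(z) = 3*sin(z**2 + 1).
Then F(2) - F(0) = (3*sin(5)) - (3*sin(1)) = 3*sin(5) - 3*sin(1).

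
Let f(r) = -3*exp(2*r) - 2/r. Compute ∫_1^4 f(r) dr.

-3*exp(8)/2 - log(16) + 3*exp(2)/2

An antiderivative is F(r) = -3*exp(2*r)/2 - 2*log(r).
Then F(4) - F(1) = (-3*exp(8)/2 - log(16)) - (-3*exp(2)/2) = -3*exp(8)/2 - log(16) + 3*exp(2)/2.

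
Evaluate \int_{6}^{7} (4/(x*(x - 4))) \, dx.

log(9/7)

Factor the denominator: x**2 - 4*x = x(x - 4).
Partial fractions: 4/(x*(x - 4)) = -1/x + 1/(x - 4).
An antiderivative is F(x) = -log(x) + log(x - 4).
Then F(7) - F(6) = (log(3/7)) - (-log(3)) = log(9/7).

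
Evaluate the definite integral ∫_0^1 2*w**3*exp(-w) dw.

Integrate by parts 3 times (u = w^3, dv = 2*exp(-w) dw).
An antiderivative is F(w) = (-2*w**3 - 6*w**2 - 12*w - 12)*exp(-w).
Then F(1) - F(0) = (-32*exp(-1)) - (-12) = 12 - 32*exp(-1).

12 - 32*exp(-1)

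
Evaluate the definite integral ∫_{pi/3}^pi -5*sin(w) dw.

An antiderivative is F(w) = 5*cos(w).
Then F(pi) - F(pi/3) = (-5) - (5/2) = -15/2.

-15/2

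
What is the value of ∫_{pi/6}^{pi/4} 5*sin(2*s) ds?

5/4

An antiderivative is F(s) = -5*cos(2*s)/2.
Then F(pi/4) - F(pi/6) = (0) - (-5/4) = 5/4.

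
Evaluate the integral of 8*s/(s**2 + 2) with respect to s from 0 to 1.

Let u = s**2 + 2, so du = 2*s ds. When s = 0, u = 2; when s = 1, u = 3.
The integral becomes 4·∫ 1/u du from 2 to 3, with antiderivative 4*log(u).
Back in s: F(s) = 4*log(s**2 + 2).
Then F(1) - F(0) = (log(81)) - (log(16)) = log(81/16).

log(81/16)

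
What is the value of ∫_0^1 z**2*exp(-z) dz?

Integrate by parts twice (u = z^2, dv = exp(-z) dz).
An antiderivative is F(z) = (-z**2 - 2*z - 2)*exp(-z).
Then F(1) - F(0) = (-5*exp(-1)) - (-2) = 2 - 5*exp(-1).

2 - 5*exp(-1)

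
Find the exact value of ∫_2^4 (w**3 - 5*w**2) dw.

-100/3

By the power rule, an antiderivative is F(w) = w**4/4 - 5*w**3/3.
Then F(4) - F(2) = (-128/3) - (-28/3) = -100/3.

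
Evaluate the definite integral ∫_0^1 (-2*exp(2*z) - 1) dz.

An antiderivative is F(z) = -exp(2*z) - z.
Then F(1) - F(0) = (-exp(2) - 1) - (-1) = -exp(2).

-exp(2)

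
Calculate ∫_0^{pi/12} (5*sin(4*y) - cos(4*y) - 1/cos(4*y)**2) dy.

An antiderivative is F(y) = -sin(4*y)/4 - 5*cos(4*y)/4 - tan(4*y)/4.
Then F(pi/12) - F(0) = (-3*sqrt(3)/8 - 5/8) - (-5/4) = 5/8 - 3*sqrt(3)/8.

5/8 - 3*sqrt(3)/8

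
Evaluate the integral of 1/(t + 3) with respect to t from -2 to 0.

An antiderivative is F(t) = log(t + 3).
Then F(0) - F(-2) = (log(3)) - (0) = log(3).

log(3)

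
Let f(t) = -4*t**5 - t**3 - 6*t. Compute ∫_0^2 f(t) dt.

-176/3

By the power rule, an antiderivative is F(t) = -2*t**6/3 - t**4/4 - 3*t**2.
Then F(2) - F(0) = (-176/3) - (0) = -176/3.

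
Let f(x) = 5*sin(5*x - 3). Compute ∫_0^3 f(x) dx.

Let u = 5*x - 3, so du = 5 dx. When x = 0, u = -3; when x = 3, u = 12.
The integral becomes ∫ sin(u) du from -3 to 12, with antiderivative -cos(u).
Back in x: F(x) = -cos(5*x - 3).
Then F(3) - F(0) = (-cos(12)) - (-cos(3)) = cos(3) - cos(12).

cos(3) - cos(12)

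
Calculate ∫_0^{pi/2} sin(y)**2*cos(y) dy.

1/3

Let u = sin(y), so du = cos(y) dy. When y = 0, u = 0; when y = pi/2, u = 1.
The integral becomes ∫ u**2 du from 0 to 1, with antiderivative u**3/3.
Back in y: F(y) = sin(y)**3/3.
Then F(pi/2) - F(0) = (1/3) - (0) = 1/3.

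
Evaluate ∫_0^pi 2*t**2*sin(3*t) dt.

Integrate by parts twice (u = t^2, dv = 2*sin(3*t) dt).
An antiderivative is F(t) = -2*t**2*cos(3*t)/3 + 4*t*sin(3*t)/9 + 4*cos(3*t)/27.
Then F(pi) - F(0) = (-4/27 + 2*pi**2/3) - (4/27) = -8/27 + 2*pi**2/3.

-8/27 + 2*pi**2/3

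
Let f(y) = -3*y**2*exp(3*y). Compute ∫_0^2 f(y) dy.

Integrate by parts twice (u = y^2, dv = -3*exp(3*y) dy).
An antiderivative is F(y) = (-9*y**2 + 6*y - 2)*exp(3*y)/9.
Then F(2) - F(0) = (-26*exp(6)/9) - (-2/9) = 2/9 - 26*exp(6)/9.

2/9 - 26*exp(6)/9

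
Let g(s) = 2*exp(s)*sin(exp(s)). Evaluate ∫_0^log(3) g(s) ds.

Let u = exp(s), so du = exp(s) ds. When s = 0, u = 1; when s = log(3), u = 3.
The integral becomes 2·∫ sin(u) du from 1 to 3, with antiderivative -2*cos(u).
Back in s: F(s) = -2*cos(exp(s)).
Then F(log(3)) - F(0) = (-2*cos(3)) - (-2*cos(1)) = 2*cos(1) - 2*cos(3).

2*cos(1) - 2*cos(3)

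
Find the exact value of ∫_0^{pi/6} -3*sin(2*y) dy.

An antiderivative is F(y) = 3*cos(2*y)/2.
Then F(pi/6) - F(0) = (3/4) - (3/2) = -3/4.

-3/4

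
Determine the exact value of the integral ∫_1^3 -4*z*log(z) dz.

Integrate by parts once (u = ln z, dv = -4*z dz).
An antiderivative is F(z) = -z**2*(2*log(z) - 1).
Then F(3) - F(1) = (9 - 18*log(3)) - (1) = 8 - 18*log(3).

8 - 18*log(3)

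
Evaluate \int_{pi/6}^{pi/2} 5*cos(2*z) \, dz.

An antiderivative is F(z) = 5*sin(2*z)/2.
Then F(pi/2) - F(pi/6) = (0) - (5*sqrt(3)/4) = -5*sqrt(3)/4.

-5*sqrt(3)/4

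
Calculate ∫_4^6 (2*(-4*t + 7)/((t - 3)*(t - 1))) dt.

Factor the denominator: t**2 - 4*t + 3 = (t - 1)(t - 3).
Partial fractions: 2*(-4*t + 7)/((t - 3)*(t - 1)) = -3/(t - 1) - 5/(t - 3).
An antiderivative is F(t) = -5*log(t - 3) - 3*log(t - 1).
Then F(6) - F(4) = (-5*log(3) - 3*log(5)) - (-log(27)) = -3*log(5) - 2*log(3).

-3*log(5) - 2*log(3)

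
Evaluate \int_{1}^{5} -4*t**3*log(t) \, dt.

156 - 625*log(5)

Integrate by parts once (u = ln t, dv = -4*t**3 dt).
An antiderivative is F(t) = -t**4*(4*log(t) - 1)/4.
Then F(5) - F(1) = (625/4 - 625*log(5)) - (1/4) = 156 - 625*log(5).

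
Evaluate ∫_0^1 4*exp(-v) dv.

4 - 4*exp(-1)

An antiderivative is F(v) = -4*exp(-v).
Then F(1) - F(0) = (-4*exp(-1)) - (-4) = 4 - 4*exp(-1).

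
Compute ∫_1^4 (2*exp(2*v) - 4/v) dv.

-exp(2) - 8*log(2) + exp(8)

An antiderivative is F(v) = exp(2*v) - 4*log(v).
Then F(4) - F(1) = (-8*log(2) + exp(8)) - (exp(2)) = -exp(2) - 8*log(2) + exp(8).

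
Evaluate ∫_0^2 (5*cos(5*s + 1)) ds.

Let u = 5*s + 1, so du = 5 ds. When s = 0, u = 1; when s = 2, u = 11.
The integral becomes ∫ cos(u) du from 1 to 11, with antiderivative sin(u).
Back in s: F(s) = sin(5*s + 1).
Then F(2) - F(0) = (sin(11)) - (sin(1)) = sin(11) - sin(1).

sin(11) - sin(1)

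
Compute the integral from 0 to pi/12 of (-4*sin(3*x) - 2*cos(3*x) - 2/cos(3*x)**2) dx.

-2 + sqrt(2)/3

An antiderivative is F(x) = -2*sin(3*x)/3 + 4*cos(3*x)/3 - 2*tan(3*x)/3.
Then F(pi/12) - F(0) = (-2/3 + sqrt(2)/3) - (4/3) = -2 + sqrt(2)/3.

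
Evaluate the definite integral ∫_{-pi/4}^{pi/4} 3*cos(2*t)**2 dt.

3*pi/4

Use the identity cos^2(2*t) = (1 + cos(4*t))/2.
An antiderivative is F(t) = 3*t/2 + 3*sin(4*t)/8.
Then F(pi/4) - F(-pi/4) = (3*pi/8) - (-3*pi/8) = 3*pi/4.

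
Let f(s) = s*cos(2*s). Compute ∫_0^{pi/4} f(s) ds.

-1/4 + pi/8

Integrate by parts once (u = s, dv = cos(2*s) ds).
An antiderivative is F(s) = s*sin(2*s)/2 + cos(2*s)/4.
Then F(pi/4) - F(0) = (pi/8) - (1/4) = -1/4 + pi/8.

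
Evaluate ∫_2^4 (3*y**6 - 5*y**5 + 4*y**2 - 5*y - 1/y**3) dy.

2453761/672

By the power rule, an antiderivative is F(y) = 3*y**7/7 - 5*y**6/6 + 4*y**3/3 - 5*y**2/2 + 1/(2*y**2).
Then F(4) - F(2) = (818439/224) - (389/168) = 2453761/672.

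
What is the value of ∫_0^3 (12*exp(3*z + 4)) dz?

Let u = 3*z + 4, so du = 3 dz. When z = 0, u = 4; when z = 3, u = 13.
The integral becomes 4·∫ exp(u) du from 4 to 13, with antiderivative 4*exp(u).
Back in z: F(z) = 4*exp(3*z + 4).
Then F(3) - F(0) = (4*exp(13)) - (4*exp(4)) = -4*(1 - exp(9))*exp(4).

-4*(1 - exp(9))*exp(4)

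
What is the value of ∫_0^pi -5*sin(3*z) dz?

An antiderivative is F(z) = 5*cos(3*z)/3.
Then F(pi) - F(0) = (-5/3) - (5/3) = -10/3.

-10/3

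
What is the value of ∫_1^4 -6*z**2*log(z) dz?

Integrate by parts once (u = ln z, dv = -6*z**2 dz).
An antiderivative is F(z) = -2*z**3*(3*log(z) - 1)/3.
Then F(4) - F(1) = (128/3 - 256*log(2)) - (2/3) = 42 - 256*log(2).

42 - 256*log(2)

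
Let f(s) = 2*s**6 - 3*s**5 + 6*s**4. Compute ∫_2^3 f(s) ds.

35629/70

By the power rule, an antiderivative is F(s) = 2*s**7/7 - s**6/2 + 6*s**5/5.
Then F(3) - F(2) = (38637/70) - (1504/35) = 35629/70.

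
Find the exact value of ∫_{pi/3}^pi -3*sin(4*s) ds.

An antiderivative is F(s) = 3*cos(4*s)/4.
Then F(pi) - F(pi/3) = (3/4) - (-3/8) = 9/8.

9/8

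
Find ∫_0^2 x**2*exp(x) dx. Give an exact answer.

Integrate by parts twice (u = x^2, dv = exp(x) dx).
An antiderivative is F(x) = (x**2 - 2*x + 2)*exp(x).
Then F(2) - F(0) = (2*exp(2)) - (2) = -2 + 2*exp(2).

-2 + 2*exp(2)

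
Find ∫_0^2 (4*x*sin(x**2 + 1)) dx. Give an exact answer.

Let u = x**2 + 1, so du = 2*x dx. When x = 0, u = 1; when x = 2, u = 5.
The integral becomes 2·∫ sin(u) du from 1 to 5, with antiderivative -2*cos(u).
Back in x: F(x) = -2*cos(x**2 + 1).
Then F(2) - F(0) = (-2*cos(5)) - (-2*cos(1)) = -2*cos(5) + 2*cos(1).

-2*cos(5) + 2*cos(1)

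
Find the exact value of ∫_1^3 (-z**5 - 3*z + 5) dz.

-370/3

By the power rule, an antiderivative is F(z) = -z**6/6 - 3*z**2/2 + 5*z.
Then F(3) - F(1) = (-120) - (10/3) = -370/3.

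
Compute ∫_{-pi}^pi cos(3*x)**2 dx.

pi

Use the identity cos^2(3*x) = (1 + cos(6*x))/2.
An antiderivative is F(x) = x/2 + sin(6*x)/12.
Then F(pi) - F(-pi) = (pi/2) - (-pi/2) = pi.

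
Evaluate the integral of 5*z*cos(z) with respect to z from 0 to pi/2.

-5 + 5*pi/2

Integrate by parts once (u = z, dv = 5*cos(z) dz).
An antiderivative is F(z) = 5*z*sin(z) + 5*cos(z).
Then F(pi/2) - F(0) = (5*pi/2) - (5) = -5 + 5*pi/2.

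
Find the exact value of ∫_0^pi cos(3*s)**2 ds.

pi/2

Use the identity cos^2(3*s) = (1 + cos(6*s))/2.
An antiderivative is F(s) = s/2 + sin(6*s)/12.
Then F(pi) - F(0) = (pi/2) - (0) = pi/2.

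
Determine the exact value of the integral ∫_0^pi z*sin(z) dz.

pi

Integrate by parts once (u = z, dv = sin(z) dz).
An antiderivative is F(z) = -z*cos(z) + sin(z).
Then F(pi) - F(0) = (pi) - (0) = pi.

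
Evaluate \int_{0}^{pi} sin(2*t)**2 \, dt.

pi/2

Use the identity sin^2(2*t) = (1 - cos(4*t))/2.
An antiderivative is F(t) = t/2 - sin(4*t)/8.
Then F(pi) - F(0) = (pi/2) - (0) = pi/2.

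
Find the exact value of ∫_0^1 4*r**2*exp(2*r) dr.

Integrate by parts twice (u = r^2, dv = 4*exp(2*r) dr).
An antiderivative is F(r) = (2*r**2 - 2*r + 1)*exp(2*r).
Then F(1) - F(0) = (exp(2)) - (1) = -1 + exp(2).

-1 + exp(2)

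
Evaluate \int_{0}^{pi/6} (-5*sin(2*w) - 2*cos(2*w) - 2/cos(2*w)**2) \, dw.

An antiderivative is F(w) = -sin(2*w) + 5*cos(2*w)/2 - tan(2*w).
Then F(pi/6) - F(0) = (5/4 - 3*sqrt(3)/2) - (5/2) = -3*sqrt(3)/2 - 5/4.

-3*sqrt(3)/2 - 5/4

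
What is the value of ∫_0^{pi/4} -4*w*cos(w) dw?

Integrate by parts once (u = w, dv = -4*cos(w) dw).
An antiderivative is F(w) = -4*w*sin(w) - 4*cos(w).
Then F(pi/4) - F(0) = (sqrt(2)*(-4 - pi)/2) - (-4) = -2*sqrt(2) - sqrt(2)*pi/2 + 4.

-2*sqrt(2) - sqrt(2)*pi/2 + 4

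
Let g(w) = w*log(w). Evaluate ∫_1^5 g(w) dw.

-6 + 25*log(5)/2

Integrate by parts once (u = ln w, dv = w dw).
An antiderivative is F(w) = w**2*(2*log(w) - 1)/4.
Then F(5) - F(1) = (-25/4 + 25*log(5)/2) - (-1/4) = -6 + 25*log(5)/2.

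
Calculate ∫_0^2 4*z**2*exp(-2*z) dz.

1 - 13*exp(-4)

Integrate by parts twice (u = z^2, dv = 4*exp(-2*z) dz).
An antiderivative is F(z) = (-2*z**2 - 2*z - 1)*exp(-2*z).
Then F(2) - F(0) = (-13*exp(-4)) - (-1) = 1 - 13*exp(-4).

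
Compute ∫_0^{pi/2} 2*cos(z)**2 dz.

pi/2

Use the identity cos^2(z) = (1 + cos(2*z))/2.
An antiderivative is F(z) = z + sin(2*z)/2.
Then F(pi/2) - F(0) = (pi/2) - (0) = pi/2.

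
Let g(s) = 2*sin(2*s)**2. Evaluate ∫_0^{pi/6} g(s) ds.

Use the identity sin^2(2*s) = (1 - cos(4*s))/2.
An antiderivative is F(s) = s - sin(4*s)/4.
Then F(pi/6) - F(0) = (-sqrt(3)/8 + pi/6) - (0) = -sqrt(3)/8 + pi/6.

-sqrt(3)/8 + pi/6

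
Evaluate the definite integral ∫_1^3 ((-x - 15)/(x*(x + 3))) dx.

-log(48)

Factor the denominator: x**2 + 3*x = (x + 3)x.
Partial fractions: (-x - 15)/(x*(x + 3)) = 4/(x + 3) - 5/x.
An antiderivative is F(x) = -5*log(x) + 4*log(x + 3).
Then F(3) - F(1) = (log(16/3)) - (8*log(2)) = -log(48).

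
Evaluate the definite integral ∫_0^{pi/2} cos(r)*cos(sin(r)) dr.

sin(1)

Let u = sin(r), so du = cos(r) dr. When r = 0, u = 0; when r = pi/2, u = 1.
The integral becomes ∫ cos(u) du from 0 to 1, with antiderivative sin(u).
Back in r: F(r) = sin(sin(r)).
Then F(pi/2) - F(0) = (sin(1)) - (0) = sin(1).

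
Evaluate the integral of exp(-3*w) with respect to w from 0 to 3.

-(1 - exp(9))*exp(-9)/3

An antiderivative is F(w) = -exp(-3*w)/3.
Then F(3) - F(0) = (-exp(-9)/3) - (-1/3) = -(1 - exp(9))*exp(-9)/3.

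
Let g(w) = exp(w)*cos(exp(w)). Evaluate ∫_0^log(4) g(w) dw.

Let u = exp(w), so du = exp(w) dw. When w = 0, u = 1; when w = log(4), u = 4.
The integral becomes ∫ cos(u) du from 1 to 4, with antiderivative sin(u).
Back in w: F(w) = sin(exp(w)).
Then F(log(4)) - F(0) = (sin(4)) - (sin(1)) = -sin(1) + sin(4).

-sin(1) + sin(4)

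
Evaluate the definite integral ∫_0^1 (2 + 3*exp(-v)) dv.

An antiderivative is F(v) = 2*v - 3*exp(-v).
Then F(1) - F(0) = (2 - 3*exp(-1)) - (-3) = 5 - 3*exp(-1).

5 - 3*exp(-1)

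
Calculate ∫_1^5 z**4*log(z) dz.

Integrate by parts once (u = ln z, dv = z**4 dz).
An antiderivative is F(z) = z**5*(5*log(z) - 1)/25.
Then F(5) - F(1) = (-125 + 625*log(5)) - (-1/25) = -3124/25 + 625*log(5).

-3124/25 + 625*log(5)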